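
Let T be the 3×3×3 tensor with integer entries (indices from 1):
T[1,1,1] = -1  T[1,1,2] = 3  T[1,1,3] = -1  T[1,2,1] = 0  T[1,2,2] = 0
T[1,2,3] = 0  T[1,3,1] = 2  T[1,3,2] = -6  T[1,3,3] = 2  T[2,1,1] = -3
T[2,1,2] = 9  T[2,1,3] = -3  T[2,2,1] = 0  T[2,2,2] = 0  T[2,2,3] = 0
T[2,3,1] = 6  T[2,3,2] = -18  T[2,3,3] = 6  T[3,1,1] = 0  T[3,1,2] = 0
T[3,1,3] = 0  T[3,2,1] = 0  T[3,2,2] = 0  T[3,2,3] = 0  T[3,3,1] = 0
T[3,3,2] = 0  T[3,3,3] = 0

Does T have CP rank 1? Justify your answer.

Yes

If T = a ⊗ b ⊗ c then every fibre of T is a multiple of the corresponding factor, so read the factors off the fibres through the nonzero entry T[1,1,1] = -1.
The mode-1 fibre T[:,1,1] = [-1, -3, 0] gives a = [1, 3, 0] (primitive direction); the mode-2 fibre T[1,:,1] = [-1, 0, 2] gives b = [1, 0, -2]; then c[k] = T[1,1,k] / (a[1]·b[1]) = [-1, 3, -1] / 1 = [-1, 3, -1].
Expanding [1, 3, 0] ⊗ [1, 0, -2] ⊗ [-1, 3, -1] reproduces all 27 entries of T, so T = [1, 3, 0] ⊗ [1, 0, -2] ⊗ [-1, 3, -1] and rank(T) ≤ 1.
Equivalently every frontal slice T[:,:,k] is c[k] times the rank-1 matrix [1, 3, 0] ⊗ [1, 0, -2]. So T has rank 1 (it is nonzero).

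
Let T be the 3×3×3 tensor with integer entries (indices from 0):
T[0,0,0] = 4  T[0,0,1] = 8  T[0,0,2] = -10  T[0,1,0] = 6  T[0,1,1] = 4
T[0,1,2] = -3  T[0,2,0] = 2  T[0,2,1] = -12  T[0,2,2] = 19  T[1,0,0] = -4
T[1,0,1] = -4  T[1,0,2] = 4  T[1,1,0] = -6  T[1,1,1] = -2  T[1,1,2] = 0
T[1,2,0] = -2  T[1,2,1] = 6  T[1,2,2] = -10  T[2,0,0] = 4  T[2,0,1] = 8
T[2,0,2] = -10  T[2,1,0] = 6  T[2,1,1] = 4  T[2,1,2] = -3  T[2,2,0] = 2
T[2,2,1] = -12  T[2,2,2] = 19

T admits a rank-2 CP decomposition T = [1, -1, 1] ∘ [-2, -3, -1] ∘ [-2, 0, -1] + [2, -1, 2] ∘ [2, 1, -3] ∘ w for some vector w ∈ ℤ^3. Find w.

Subtract the known terms from T to get the rank-1 residual R = [2, -1, 2] ∘ [2, 1, -3] ∘ w, so R[i,j,k] = a[i]·b[j]·w[k]. Pick indices with nonzero a[0]·b[0] = (2)·(2) = 4. Only the fibre through (0,0,·) is needed: R[0,0,:] = T[0,0,:] − Σₗ aₗ[0]bₗ[0]cₗ = [4, 8, -10] − (1)·(-2)·[-2, 0, -1] = [0, 8, -12]. Then w[k] = R[0,0,k] / 4 for each k, giving w = [0, 8, -12] / 4 = [0, 2, -3].

w = [0, 2, -3]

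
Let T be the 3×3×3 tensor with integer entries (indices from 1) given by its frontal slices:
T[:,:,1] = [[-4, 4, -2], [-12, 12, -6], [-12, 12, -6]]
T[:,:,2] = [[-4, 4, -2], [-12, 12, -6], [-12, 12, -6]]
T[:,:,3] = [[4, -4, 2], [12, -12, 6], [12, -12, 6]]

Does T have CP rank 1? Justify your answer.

If T = a ⊗ b ⊗ c then every fibre of T is a multiple of the corresponding factor, so read the factors off the fibres through the nonzero entry T[1,1,1] = -4.
The mode-1 fibre T[:,1,1] = [-4, -12, -12] gives a = [1, 3, 3] (primitive direction); the mode-2 fibre T[1,:,1] = [-4, 4, -2] gives b = [2, -2, 1]; then c[k] = T[1,1,k] / (a[1]·b[1]) = [-4, -4, 4] / 2 = [-2, -2, 2].
Expanding [1, 3, 3] ⊗ [2, -2, 1] ⊗ [-2, -2, 2] reproduces all 27 entries of T, so T = [1, 3, 3] ⊗ [2, -2, 1] ⊗ [-2, -2, 2] and rank(T) ≤ 1.
Equivalently every frontal slice T[:,:,k] is c[k] times the rank-1 matrix [1, 3, 3] ⊗ [2, -2, 1]. So T has rank 1 (it is nonzero).

Yes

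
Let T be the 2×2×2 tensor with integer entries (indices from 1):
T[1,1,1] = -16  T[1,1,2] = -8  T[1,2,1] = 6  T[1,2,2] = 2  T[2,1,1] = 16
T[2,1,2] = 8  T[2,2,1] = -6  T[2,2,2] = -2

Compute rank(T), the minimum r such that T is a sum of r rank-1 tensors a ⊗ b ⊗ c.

2

Lower bound: the mode-3 unfolding of T (rows indexed by k, columns by (i,j) = (1,1), (1,2), (2,1), (2,2)) is [[-16, 6, 16, -6], [-8, 2, 8, -2]].
There the 2×2 minor on rows k ∈ {1, 2}, columns (i,j) ∈ {(1,1), (1,2)} is det [[-16, 6], [-8, 2]] = 16 ≠ 0, so this unfolding has rank ≥ 2; CP rank is at least every unfolding rank, so rank(T) ≥ 2. (Unfolding ranks only ever bound the CP rank from below — rank(T) can be strictly larger than all of them — so the matching upper bound has to come from an explicit 2-term decomposition.)
Upper bound — finding two terms. Every mode-1 slice of T is a multiple of one matrix: T[i,:,:] = a[i]·M with a = [1, -1] and M = [[-16, -8], [6, 2]] (rows indexed by j, columns by k). So it suffices to write M as a sum of two rank-1 matrices.
Splitting M by its rows (j = 1, 2), M = [1, 0][-16, -8]ᵀ + [0, 1][6, 2]ᵀ.
Hence T = [1, -1] ⊗ [1, 0] ⊗ [-16, -8] + [1, -1] ⊗ [0, 1] ⊗ [6, 2], so rank(T) ≤ 2.
These bounds meet, so rank(T) = 2.
Check entry T[2,2,2] = -2: (-1)·(0)·(-8) + (-1)·(1)·(2) = -2.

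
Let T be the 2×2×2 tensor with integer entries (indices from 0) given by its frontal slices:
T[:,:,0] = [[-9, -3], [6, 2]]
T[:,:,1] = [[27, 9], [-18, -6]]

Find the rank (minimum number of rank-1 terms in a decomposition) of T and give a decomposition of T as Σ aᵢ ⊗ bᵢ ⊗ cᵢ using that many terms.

Lower bound: T ≠ 0 (e.g. T[0,0,0] = -9), so rank(T) ≥ 1.
Upper bound: if T = a ⊗ b ⊗ c then every fibre of T is a multiple of the corresponding factor, so read the factors off the fibres through the nonzero entry T[0,0,0] = -9.
The mode-1 fibre T[:,0,0] = [-9, 6] gives a = [3, -2] (primitive direction); the mode-2 fibre T[0,:,0] = [-9, -3] gives b = [3, 1]; then c[k] = T[0,0,k] / (a[0]·b[0]) = [-9, 27] / 9 = [-1, 3].
Expanding [3, -2] ⊗ [3, 1] ⊗ [-1, 3] reproduces all 8 entries of T, so T = [3, -2] ⊗ [3, 1] ⊗ [-1, 3] and rank(T) ≤ 1.
These bounds meet, so rank(T) = 1.
Check entry T[1,1,0] = 2: (-2)·(1)·(-1) = 2.

rank(T) = 1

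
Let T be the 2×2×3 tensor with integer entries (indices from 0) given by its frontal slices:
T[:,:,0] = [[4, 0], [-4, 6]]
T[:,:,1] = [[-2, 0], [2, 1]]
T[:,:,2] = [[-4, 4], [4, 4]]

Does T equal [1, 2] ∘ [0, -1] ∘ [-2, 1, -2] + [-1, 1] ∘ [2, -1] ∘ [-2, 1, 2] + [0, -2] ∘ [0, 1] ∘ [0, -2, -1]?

Reconstruct entrywise from the claimed factors. For example, T[1,1,0] = 6 and Σₗ aₗ[1]bₗ[1]cₗ[0] = (2)·(-1)·(-2) + (1)·(-1)·(-2) + (-2)·(1)·(0) = 6; checking all 12 entries, every one matches. The claim holds.

Yes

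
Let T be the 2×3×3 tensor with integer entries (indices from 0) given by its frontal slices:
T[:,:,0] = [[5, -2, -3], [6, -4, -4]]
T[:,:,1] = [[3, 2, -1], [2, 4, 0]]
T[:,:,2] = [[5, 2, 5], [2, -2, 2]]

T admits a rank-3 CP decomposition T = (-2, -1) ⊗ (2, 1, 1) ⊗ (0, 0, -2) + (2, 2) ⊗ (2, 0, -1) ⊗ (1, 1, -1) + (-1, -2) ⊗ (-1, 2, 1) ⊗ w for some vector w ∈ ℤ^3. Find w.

Subtract the known terms from T to get the rank-1 residual R = (-1, -2) ⊗ (-1, 2, 1) ⊗ w, so R[i,j,k] = a[i]·b[j]·w[k]. Pick indices with nonzero a[0]·b[0] = (-1)·(-1) = 1. Only the fibre through (0,0,·) is needed: R[0,0,:] = T[0,0,:] − Σₗ aₗ[0]bₗ[0]cₗ = [5, 3, 5] − (-2)·(2)·(0, 0, -2) − (2)·(2)·(1, 1, -1) = [1, -1, 1]. Then w[k] = R[0,0,k] / 1 for each k, giving w = [1, -1, 1] / 1 = (1, -1, 1).

w = (1, -1, 1)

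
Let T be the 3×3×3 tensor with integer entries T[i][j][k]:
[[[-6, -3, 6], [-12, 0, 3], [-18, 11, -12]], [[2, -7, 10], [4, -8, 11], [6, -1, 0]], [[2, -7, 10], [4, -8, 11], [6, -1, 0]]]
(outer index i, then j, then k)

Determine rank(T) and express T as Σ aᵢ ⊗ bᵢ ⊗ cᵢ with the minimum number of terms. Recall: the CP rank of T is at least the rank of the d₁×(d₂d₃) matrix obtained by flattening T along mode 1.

rank(T) = 2

Lower bound: the mode-3 unfolding of T (rows indexed by k, columns by (i,j) = (0,0), (0,1), (0,2), (1,0), (1,1), (1,2), (2,0), (2,1), (2,2)) is [[-6, -12, -18, 2, 4, 6, 2, 4, 6], [-3, 0, 11, -7, -8, -1, -7, -8, -1], [6, 3, -12, 10, 11, 0, 10, 11, 0]].
There the 2×2 minor on rows k ∈ {0, 1}, columns (i,j) ∈ {(0,0), (0,1)} is det [[-6, -12], [-3, 0]] = -36 ≠ 0, so this unfolding has rank ≥ 2; CP rank is at least every unfolding rank, so rank(T) ≥ 2. (This is only a lower bound: in general the CP rank may exceed every unfolding rank, so we still need to exhibit 2 rank-1 terms summing to T.)
Upper bound — finding two terms. Write S_k = T[:,:,k] for the frontal slices: S₀ = [[-6, -12, -18], [2, 4, 6], [2, 4, 6]], S₁ = [[-3, 0, 11], [-7, -8, -1], [-7, -8, -1]], S₂ = [[6, 3, -12], [10, 11, 0], [10, 11, 0]].
If T = a₁ ⊗ b₁ ⊗ c₁ + a₂ ⊗ b₂ ⊗ c₂ then each S_k = c₁[k]·a₁b₁ᵀ + c₂[k]·a₂b₂ᵀ. S₀ and S₁ are linearly independent, so a₁b₁ᵀ and a₂b₂ᵀ must span the same plane of matrices: they are the rank-1 matrices of the form x·S₀ + y·S₁.
The 2×2 minor of x·S₀ + y·S₁ on rows {0,1}, columns {0,1} is −48·xy + 24·y² = (-24)·(2·x − y)(y), vanishing at (x:y) = (1:2) and (1:0).
M₁ = S₀ + 2·S₁ = [[-12, -12, 4], [-12, -12, 4], [-12, -12, 4]] = (-4)·[1, 1, 1][3, 3, -1]ᵀ and M₂ = S₀ = [[-6, -12, -18], [2, 4, 6], [2, 4, 6]] = (-2)·[3, -1, -1][1, 2, 3]ᵀ, so take a₁ = [1, 1, 1], b₁ = [3, 3, -1], a₂ = [3, -1, -1], b₂ = [1, 2, 3].
Each slice is an integer combination of E₁ = a₁b₁ᵀ and E₂ = a₂b₂ᵀ: S₀ = −2·E₂, S₁ = −2·E₁ + E₂, S₂ = 3·E₁ − E₂; reading off coefficients, c₁ = [0, -2, 3] and c₂ = [-2, 1, -1].
Hence T = [1, 1, 1] ⊗ [3, 3, -1] ⊗ [0, -2, 3] + [3, -1, -1] ⊗ [1, 2, 3] ⊗ [-2, 1, -1], so rank(T) ≤ 2.
These bounds meet, so rank(T) = 2.
Check entry T[1,0,2] = 10: (1)·(3)·(3) + (-1)·(1)·(-1) = 10.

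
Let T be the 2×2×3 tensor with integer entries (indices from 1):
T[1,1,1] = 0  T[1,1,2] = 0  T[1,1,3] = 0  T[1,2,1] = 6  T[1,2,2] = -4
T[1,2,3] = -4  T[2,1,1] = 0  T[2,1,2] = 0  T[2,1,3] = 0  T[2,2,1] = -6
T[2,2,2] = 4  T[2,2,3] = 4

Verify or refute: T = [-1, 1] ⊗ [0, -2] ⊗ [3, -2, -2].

Reconstruct entrywise from the claimed factors. For example, T[2,2,1] = -6 and Σₗ aₗ[2]bₗ[2]cₗ[1] = (1)·(-2)·(3) = -6; checking all 12 entries, every one matches. The claim holds.

Yes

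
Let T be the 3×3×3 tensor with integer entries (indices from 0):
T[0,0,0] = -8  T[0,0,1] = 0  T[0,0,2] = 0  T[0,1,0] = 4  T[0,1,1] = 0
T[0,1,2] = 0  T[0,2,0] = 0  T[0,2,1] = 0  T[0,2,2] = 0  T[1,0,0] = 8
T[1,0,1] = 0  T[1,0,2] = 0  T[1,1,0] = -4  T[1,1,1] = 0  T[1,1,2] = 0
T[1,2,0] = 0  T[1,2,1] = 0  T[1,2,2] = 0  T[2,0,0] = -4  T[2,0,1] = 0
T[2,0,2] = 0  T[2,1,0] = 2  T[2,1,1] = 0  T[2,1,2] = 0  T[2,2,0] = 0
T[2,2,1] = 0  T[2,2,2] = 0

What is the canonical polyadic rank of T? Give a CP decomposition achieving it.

rank(T) = 1

Lower bound: T ≠ 0 (e.g. T[0,0,0] = -8), so rank(T) ≥ 1.
Upper bound: if T = a (x) b (x) c then every fibre of T is a multiple of the corresponding factor, so read the factors off the fibres through the nonzero entry T[0,0,0] = -8.
The mode-1 fibre T[:,0,0] = [-8, 8, -4] gives a = [2, -2, 1] (primitive direction); the mode-2 fibre T[0,:,0] = [-8, 4, 0] gives b = [2, -1, 0]; then c[k] = T[0,0,k] / (a[0]·b[0]) = [-8, 0, 0] / 4 = [-2, 0, 0].
Expanding [2, -2, 1] (x) [2, -1, 0] (x) [-2, 0, 0] reproduces all 27 entries of T, so T = [2, -2, 1] (x) [2, -1, 0] (x) [-2, 0, 0] and rank(T) ≤ 1.
These bounds meet, so rank(T) = 1.
Check entry T[2,2,0] = 0: (1)·(0)·(-2) = 0.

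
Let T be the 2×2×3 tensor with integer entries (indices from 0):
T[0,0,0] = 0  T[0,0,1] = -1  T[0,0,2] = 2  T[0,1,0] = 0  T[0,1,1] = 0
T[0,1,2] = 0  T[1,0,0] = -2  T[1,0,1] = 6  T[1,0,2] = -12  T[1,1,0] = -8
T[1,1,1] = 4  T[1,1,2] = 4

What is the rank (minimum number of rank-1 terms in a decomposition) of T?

Lower bound: the mode-3 unfolding of T (rows indexed by k, columns by (i,j) = (0,0), (0,1), (1,0), (1,1)) is [[0, 0, -2, -8], [-1, 0, 6, 4], [2, 0, -12, 4]].
There the 3×3 minor on rows k ∈ {0, 1, 2}, columns (i,j) ∈ {(0,0), (1,0), (1,1)} is det [[0, -2, -8], [-1, 6, 4], [2, -12, 4]] = -24 ≠ 0, so this unfolding has rank ≥ 3; CP rank is at least every unfolding rank, so rank(T) ≥ 3. (Unfolding ranks only ever bound the CP rank from below — rank(T) can be strictly larger than all of them — so the matching upper bound has to come from an explicit 3-term decomposition.)
Upper bound: T is a sum of 3 rank-1 terms, T = [0, 1] ⊗ [1, -2] ⊗ [2, 0, -4] + [0, 1] ⊗ [1, 1] ⊗ [-4, 4, -4] + [1, -2] ⊗ [1, 0] ⊗ [0, -1, 2] (written with every a and b primitive with positive leading entry and the scale carried by c; CP decompositions are not unique, and this one is verified by expanding entrywise), so rank(T) ≤ 3.
These bounds meet, so rank(T) = 3.

3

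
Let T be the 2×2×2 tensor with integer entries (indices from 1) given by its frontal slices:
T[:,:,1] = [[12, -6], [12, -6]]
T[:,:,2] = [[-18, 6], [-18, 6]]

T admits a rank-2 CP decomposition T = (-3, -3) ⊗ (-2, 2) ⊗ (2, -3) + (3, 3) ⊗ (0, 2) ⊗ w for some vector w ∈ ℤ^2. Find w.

Subtract the known terms from T to get the rank-1 residual R = (3, 3) ⊗ (0, 2) ⊗ w, so R[i,j,k] = a[i]·b[j]·w[k]. Pick indices with nonzero a[1]·b[2] = (3)·(2) = 6. Only the fibre through (1,2,·) is needed: R[1,2,:] = T[1,2,:] − Σₗ aₗ[1]bₗ[2]cₗ = [-6, 6] − (-3)·(2)·(2, -3) = [6, -12]. Then w[k] = R[1,2,k] / 6 for each k, giving w = [6, -12] / 6 = (1, -2).

w = (1, -2)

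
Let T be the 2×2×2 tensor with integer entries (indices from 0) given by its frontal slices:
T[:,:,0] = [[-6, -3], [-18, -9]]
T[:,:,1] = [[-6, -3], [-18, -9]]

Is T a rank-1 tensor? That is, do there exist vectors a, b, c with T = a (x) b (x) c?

If T = a (x) b (x) c then every fibre of T is a multiple of the corresponding factor, so read the factors off the fibres through the nonzero entry T[0,0,0] = -6.
The mode-1 fibre T[:,0,0] = [-6, -18] gives a = (1, 3) (primitive direction); the mode-2 fibre T[0,:,0] = [-6, -3] gives b = (2, 1); then c[k] = T[0,0,k] / (a[0]·b[0]) = [-6, -6] / 2 = (-3, -3).
Expanding (1, 3) (x) (2, 1) (x) (-3, -3) reproduces all 8 entries of T, so T = (1, 3) (x) (2, 1) (x) (-3, -3) and rank(T) ≤ 1.
Equivalently every frontal slice T[:,:,k] is c[k] times the rank-1 matrix (1, 3) (x) (2, 1). So T has rank 1 (it is nonzero).

Yes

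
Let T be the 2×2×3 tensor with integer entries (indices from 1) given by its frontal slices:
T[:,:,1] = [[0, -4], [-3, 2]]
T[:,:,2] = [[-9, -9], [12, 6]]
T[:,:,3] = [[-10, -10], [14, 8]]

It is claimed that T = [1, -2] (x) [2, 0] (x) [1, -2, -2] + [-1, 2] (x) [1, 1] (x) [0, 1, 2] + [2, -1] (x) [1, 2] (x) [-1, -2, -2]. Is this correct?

Reconstruct entrywise from the claimed factors. For example, T[1,2,3] = -10 and Σₗ aₗ[1]bₗ[2]cₗ[3] = (1)·(0)·(-2) + (-1)·(1)·(2) + (2)·(2)·(-2) = -10; checking all 12 entries, every one matches. The claim holds.

Yes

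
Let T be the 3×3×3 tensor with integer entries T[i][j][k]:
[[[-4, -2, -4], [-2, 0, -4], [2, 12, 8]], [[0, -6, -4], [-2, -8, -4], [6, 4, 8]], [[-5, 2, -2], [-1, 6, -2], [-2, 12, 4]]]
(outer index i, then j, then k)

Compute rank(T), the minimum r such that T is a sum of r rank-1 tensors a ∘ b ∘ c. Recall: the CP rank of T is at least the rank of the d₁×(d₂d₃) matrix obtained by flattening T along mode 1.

3

Lower bound: the mode-2 unfolding of T (rows indexed by j, columns by (i,k) = (0,0), (0,1), (0,2), (1,0), (1,1), (1,2), (2,0), (2,1), (2,2)) is [[-4, -2, -4, 0, -6, -4, -5, 2, -2], [-2, 0, -4, -2, -8, -4, -1, 6, -2], [2, 12, 8, 6, 4, 8, -2, 12, 4]].
There the 3×3 minor on rows j ∈ {0, 1, 2}, columns (i,k) ∈ {(0,0), (0,1), (0,2)} is det [[-4, -2, -4], [-2, 0, -4], [2, 12, 8]] = -112 ≠ 0, so this unfolding has rank ≥ 3; CP rank is at least every unfolding rank, so rank(T) ≥ 3. (Unfolding ranks only ever bound the CP rank from below — rank(T) can be strictly larger than all of them — so the matching upper bound has to come from an explicit 3-term decomposition.)
Upper bound: T is a sum of 3 rank-1 terms, T = (1, -1, 2) ∘ (1, -2, 0) ∘ (0, -2, 0) + (1, -1, 2) ∘ (1, 0, 1) ∘ (-2, 4, 0) + (2, 2, 1) ∘ (1, 1, -2) ∘ (-1, -2, -2) (one valid choice — decompositions are not unique — normalised so each a, b is primitive with positive first nonzero entry; check it by expanding all entries), so rank(T) ≤ 3.
These bounds meet, so rank(T) = 3.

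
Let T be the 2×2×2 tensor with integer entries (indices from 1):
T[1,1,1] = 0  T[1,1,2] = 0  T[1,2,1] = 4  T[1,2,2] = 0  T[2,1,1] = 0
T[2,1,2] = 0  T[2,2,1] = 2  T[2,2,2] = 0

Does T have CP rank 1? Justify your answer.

Yes

If T = a ⊗ b ⊗ c then every fibre of T is a multiple of the corresponding factor, so read the factors off the fibres through the nonzero entry T[1,2,1] = 4.
The mode-1 fibre T[:,2,1] = [4, 2] gives a = [2, 1] (primitive direction); the mode-2 fibre T[1,:,1] = [0, 4] gives b = [0, 1]; then c[k] = T[1,2,k] / (a[1]·b[2]) = [4, 0] / 2 = [2, 0].
Expanding [2, 1] ⊗ [0, 1] ⊗ [2, 0] reproduces all 8 entries of T, so T = [2, 1] ⊗ [0, 1] ⊗ [2, 0] and rank(T) ≤ 1.
Equivalently every frontal slice T[:,:,k] is c[k] times the rank-1 matrix [2, 1] ⊗ [0, 1]. So T has rank 1 (it is nonzero).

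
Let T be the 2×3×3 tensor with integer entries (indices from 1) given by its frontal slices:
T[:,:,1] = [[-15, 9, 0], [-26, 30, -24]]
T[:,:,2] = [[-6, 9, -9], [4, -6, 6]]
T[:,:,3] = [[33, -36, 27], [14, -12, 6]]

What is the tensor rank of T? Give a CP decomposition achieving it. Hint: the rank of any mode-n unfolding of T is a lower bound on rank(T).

Lower bound: the mode-1 unfolding of T (rows indexed by i, columns by (j,k) = (1,1), (1,2), (1,3), (2,1), (2,2), (2,3), (3,1), (3,2), (3,3)) is [[-15, -6, 33, 9, 9, -36, 0, -9, 27], [-26, 4, 14, 30, -6, -12, -24, 6, 6]].
There the 2×2 minor on rows i ∈ {1, 2}, columns (j,k) ∈ {(1,1), (1,2)} is det [[-15, -6], [-26, 4]] = -216 ≠ 0, so this unfolding has rank ≥ 2; CP rank is at least every unfolding rank, so rank(T) ≥ 2. (Unfolding ranks only ever bound the CP rank from below — rank(T) can be strictly larger than all of them — so the matching upper bound has to come from an explicit 2-term decomposition.)
Upper bound — finding two terms. Write S_k = T[:,:,k] for the frontal slices: S₁ = [[-15, 9, 0], [-26, 30, -24]], S₂ = [[-6, 9, -9], [4, -6, 6]], S₃ = [[33, -36, 27], [14, -12, 6]].
If T = a₁ ⊗ b₁ ⊗ c₁ + a₂ ⊗ b₂ ⊗ c₂ then each S_k = c₁[k]·a₁b₁ᵀ + c₂[k]·a₂b₂ᵀ. S₁ and S₂ are linearly independent, so a₁b₁ᵀ and a₂b₂ᵀ must span the same plane of matrices: they are the rank-1 matrices of the form x·S₁ + y·S₂.
The 2×2 minor of x·S₁ + y·S₂ on rows {1,2}, columns {1,2} is −216·x² + 108·xy = (-108)·(2·x − y)(x), vanishing at (x:y) = (1:2) and (0:1).
M₁ = S₁ + 2·S₂ = [[-27, 27, -18], [-18, 18, -12]] = (-3)·[3, 2][3, -3, 2]ᵀ and M₂ = S₂ = [[-6, 9, -9], [4, -6, 6]] = −[3, -2][2, -3, 3]ᵀ, so take a₁ = [3, 2], b₁ = [3, -3, 2], a₂ = [3, -2], b₂ = [2, -3, 3].
Each slice is an integer combination of E₁ = a₁b₁ᵀ and E₂ = a₂b₂ᵀ: S₁ = −3·E₁ + 2·E₂, S₂ = −E₂, S₃ = 3·E₁ + E₂; reading off coefficients, c₁ = [-3, 0, 3] and c₂ = [2, -1, 1].
Hence T = [3, 2] ⊗ [3, -3, 2] ⊗ [-3, 0, 3] + [3, -2] ⊗ [2, -3, 3] ⊗ [2, -1, 1], so rank(T) ≤ 2.
These bounds meet, so rank(T) = 2.
Check entry T[1,1,1] = -15: (3)·(3)·(-3) + (3)·(2)·(2) = -15.

rank(T) = 2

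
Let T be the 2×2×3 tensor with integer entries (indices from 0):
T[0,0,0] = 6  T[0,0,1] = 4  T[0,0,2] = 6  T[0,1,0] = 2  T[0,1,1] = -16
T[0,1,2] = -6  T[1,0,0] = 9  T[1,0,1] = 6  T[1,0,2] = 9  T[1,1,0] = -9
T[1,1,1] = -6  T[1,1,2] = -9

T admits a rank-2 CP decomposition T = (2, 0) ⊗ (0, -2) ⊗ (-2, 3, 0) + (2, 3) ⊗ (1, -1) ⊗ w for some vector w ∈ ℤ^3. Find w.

Subtract the known terms from T to get the rank-1 residual R = (2, 3) ⊗ (1, -1) ⊗ w, so R[i,j,k] = a[i]·b[j]·w[k]. Pick indices with nonzero a[0]·b[0] = (2)·(1) = 2. Only the fibre through (0,0,·) is needed: R[0,0,:] = T[0,0,:] − Σₗ aₗ[0]bₗ[0]cₗ = [6, 4, 6] − (2)·(0)·(-2, 3, 0) = [6, 4, 6]. Then w[k] = R[0,0,k] / 2 for each k, giving w = [6, 4, 6] / 2 = (3, 2, 3).

w = (3, 2, 3)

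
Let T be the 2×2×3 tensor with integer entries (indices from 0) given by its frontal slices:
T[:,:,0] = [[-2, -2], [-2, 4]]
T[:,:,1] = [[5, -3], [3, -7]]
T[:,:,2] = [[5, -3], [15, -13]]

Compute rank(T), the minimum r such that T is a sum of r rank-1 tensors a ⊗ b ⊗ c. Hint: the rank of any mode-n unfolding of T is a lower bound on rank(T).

3

Lower bound: the mode-3 unfolding of T (rows indexed by k, columns by (i,j) = (0,0), (0,1), (1,0), (1,1)) is [[-2, -2, -2, 4], [5, -3, 3, -7], [5, -3, 15, -13]].
There the 3×3 minor on rows k ∈ {0, 1, 2}, columns (i,j) ∈ {(0,0), (0,1), (1,0)} is det [[-2, -2, -2], [5, -3, 3], [5, -3, 15]] = 192 ≠ 0, so this unfolding has rank ≥ 3; CP rank is at least every unfolding rank, so rank(T) ≥ 3. (This is only a lower bound: in general the CP rank may exceed every unfolding rank, so we still need to exhibit 3 rank-1 terms summing to T.)
Upper bound: T is a sum of 3 rank-1 terms, T = [0, 1] ⊗ [2, -1] ⊗ [-2, -2, 4] + [1, -1] ⊗ [1, 1] ⊗ [-2, 1, 1] + [1, 2] ⊗ [1, -1] ⊗ [0, 4, 4] (written with every a and b primitive with positive leading entry and the scale carried by c; CP decompositions are not unique, and this one is verified by expanding entrywise), so rank(T) ≤ 3.
These bounds meet, so rank(T) = 3.
Check entry T[0,1,1] = -3: (0)·(-1)·(-2) + (1)·(1)·(1) + (1)·(-1)·(4) = -3.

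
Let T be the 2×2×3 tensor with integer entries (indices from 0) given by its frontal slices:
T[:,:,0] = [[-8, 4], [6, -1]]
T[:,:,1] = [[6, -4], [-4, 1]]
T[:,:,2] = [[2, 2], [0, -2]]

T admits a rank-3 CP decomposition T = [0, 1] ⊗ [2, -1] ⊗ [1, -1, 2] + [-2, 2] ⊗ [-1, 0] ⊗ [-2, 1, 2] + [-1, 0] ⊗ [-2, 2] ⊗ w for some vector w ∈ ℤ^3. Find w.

Subtract the known terms from T to get the rank-1 residual R = [-1, 0] ⊗ [-2, 2] ⊗ w, so R[i,j,k] = a[i]·b[j]·w[k]. Pick indices with nonzero a[0]·b[0] = (-1)·(-2) = 2. Only the fibre through (0,0,·) is needed: R[0,0,:] = T[0,0,:] − Σₗ aₗ[0]bₗ[0]cₗ = [-8, 6, 2] − (0)·(2)·[1, -1, 2] − (-2)·(-1)·[-2, 1, 2] = [-4, 4, -2]. Then w[k] = R[0,0,k] / 2 for each k, giving w = [-4, 4, -2] / 2 = [-2, 2, -1].

w = [-2, 2, -1]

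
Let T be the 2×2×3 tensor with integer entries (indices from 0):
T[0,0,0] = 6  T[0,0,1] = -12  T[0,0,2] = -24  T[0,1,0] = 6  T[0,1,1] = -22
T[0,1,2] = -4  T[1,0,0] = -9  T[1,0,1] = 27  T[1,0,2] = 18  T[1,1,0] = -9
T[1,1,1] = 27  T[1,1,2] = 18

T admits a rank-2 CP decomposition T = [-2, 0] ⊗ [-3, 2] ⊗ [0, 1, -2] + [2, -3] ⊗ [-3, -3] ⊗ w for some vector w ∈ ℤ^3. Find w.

Subtract the known terms from T to get the rank-1 residual R = [2, -3] ⊗ [-3, -3] ⊗ w, so R[i,j,k] = a[i]·b[j]·w[k]. Pick indices with nonzero a[0]·b[0] = (2)·(-3) = -6. Only the fibre through (0,0,·) is needed: R[0,0,:] = T[0,0,:] − Σₗ aₗ[0]bₗ[0]cₗ = [6, -12, -24] − (-2)·(-3)·[0, 1, -2] = [6, -18, -12]. Then w[k] = R[0,0,k] / -6 for each k, giving w = [6, -18, -12] / -6 = [-1, 3, 2].

w = [-1, 3, 2]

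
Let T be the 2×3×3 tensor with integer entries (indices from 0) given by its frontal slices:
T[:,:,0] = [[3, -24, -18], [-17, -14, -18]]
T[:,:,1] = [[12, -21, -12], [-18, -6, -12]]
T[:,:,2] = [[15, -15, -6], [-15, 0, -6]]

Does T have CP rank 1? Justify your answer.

The mode-3 unfolding of T (rows indexed by k, columns by (i,j) = (0,0), (0,1), (0,2), (1,0), (1,1), (1,2)) is [[3, -24, -18, -17, -14, -18], [12, -21, -12, -18, -6, -12], [15, -15, -6, -15, 0, -6]].
There the 2×2 minor on rows k ∈ {0, 1}, columns (i,j) ∈ {(0,0), (0,1)} is det [[3, -24], [12, -21]] = 225 ≠ 0, so this unfolding has rank ≥ 2; CP rank is at least every unfolding rank, so rank(T) ≥ 2.
In particular rank(T) ≥ 2 > 1, so T is not rank-1.

No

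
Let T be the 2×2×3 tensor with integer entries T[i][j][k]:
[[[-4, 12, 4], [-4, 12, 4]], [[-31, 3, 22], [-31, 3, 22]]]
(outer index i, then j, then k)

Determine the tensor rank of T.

2

Lower bound: the mode-3 unfolding of T (rows indexed by k, columns by (i,j) = (0,0), (0,1), (1,0), (1,1)) is [[-4, -4, -31, -31], [12, 12, 3, 3], [4, 4, 22, 22]].
There the 2×2 minor on rows k ∈ {0, 1}, columns (i,j) ∈ {(0,0), (1,0)} is det [[-4, -31], [12, 3]] = 360 ≠ 0, so this unfolding has rank ≥ 2; CP rank is at least every unfolding rank, so rank(T) ≥ 2. (This is only a lower bound: in general the CP rank may exceed every unfolding rank, so we still need to exhibit 2 rank-1 terms summing to T.)
Upper bound — finding two terms. Every mode-2 slice of T is a multiple of one matrix: T[:,j,:] = b[j]·M with b = [1, 1] and M = [[-4, 12, 4], [-31, 3, 22]] (rows indexed by i, columns by k). So it suffices to write M as a sum of two rank-1 matrices.
Splitting M by its rows (i = 0, 1), M = [1, 0][-4, 12, 4]ᵀ + [0, 1][-31, 3, 22]ᵀ.
Hence T = [1, 0] ∘ [1, 1] ∘ [-4, 12, 4] + [0, 1] ∘ [1, 1] ∘ [-31, 3, 22], so rank(T) ≤ 2.
These bounds meet, so rank(T) = 2.
Check entry T[1,1,1] = 3: (0)·(1)·(12) + (1)·(1)·(3) = 3.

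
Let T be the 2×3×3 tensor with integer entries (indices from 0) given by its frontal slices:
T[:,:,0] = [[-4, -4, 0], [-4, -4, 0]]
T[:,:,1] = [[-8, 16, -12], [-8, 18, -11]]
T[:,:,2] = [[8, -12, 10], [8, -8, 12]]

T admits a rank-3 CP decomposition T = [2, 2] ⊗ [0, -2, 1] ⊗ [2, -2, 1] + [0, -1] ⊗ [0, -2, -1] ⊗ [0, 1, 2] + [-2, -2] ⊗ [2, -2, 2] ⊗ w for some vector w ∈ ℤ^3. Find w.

Subtract the known terms from T to get the rank-1 residual R = [-2, -2] ⊗ [2, -2, 2] ⊗ w, so R[i,j,k] = a[i]·b[j]·w[k]. Pick indices with nonzero a[0]·b[0] = (-2)·(2) = -4. Only the fibre through (0,0,·) is needed: R[0,0,:] = T[0,0,:] − Σₗ aₗ[0]bₗ[0]cₗ = [-4, -8, 8] − (2)·(0)·[2, -2, 1] − (0)·(0)·[0, 1, 2] = [-4, -8, 8]. Then w[k] = R[0,0,k] / -4 for each k, giving w = [-4, -8, 8] / -4 = [1, 2, -2].

w = [1, 2, -2]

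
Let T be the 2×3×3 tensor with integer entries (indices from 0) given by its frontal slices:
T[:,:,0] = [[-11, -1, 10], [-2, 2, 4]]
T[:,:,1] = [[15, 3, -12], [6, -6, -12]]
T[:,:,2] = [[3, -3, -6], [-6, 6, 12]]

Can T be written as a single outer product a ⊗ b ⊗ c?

The mode-1 unfolding of T (rows indexed by i, columns by (j,k) = (0,0), (0,1), (0,2), (1,0), (1,1), (1,2), (2,0), (2,1), (2,2)) is [[-11, 15, 3, -1, 3, -3, 10, -12, -6], [-2, 6, -6, 2, -6, 6, 4, -12, 12]].
There the 2×2 minor on rows i ∈ {0, 1}, columns (j,k) ∈ {(0,0), (0,1)} is det [[-11, 15], [-2, 6]] = -36 ≠ 0, so this unfolding has rank ≥ 2; CP rank is at least every unfolding rank, so rank(T) ≥ 2.
In particular rank(T) ≥ 2 > 1, so T is not rank-1.

No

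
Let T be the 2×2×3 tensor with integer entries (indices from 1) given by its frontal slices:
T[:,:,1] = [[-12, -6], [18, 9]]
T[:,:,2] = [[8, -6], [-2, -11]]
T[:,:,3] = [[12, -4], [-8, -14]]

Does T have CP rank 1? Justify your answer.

The mode-2 unfolding of T (rows indexed by j, columns by (i,k) = (1,1), (1,2), (1,3), (2,1), (2,2), (2,3)) is [[-12, 8, 12, 18, -2, -8], [-6, -6, -4, 9, -11, -14]].
There the 2×2 minor on rows j ∈ {1, 2}, columns (i,k) ∈ {(1,1), (1,2)} is det [[-12, 8], [-6, -6]] = 120 ≠ 0, so this unfolding has rank ≥ 2; CP rank is at least every unfolding rank, so rank(T) ≥ 2.
In particular rank(T) ≥ 2 > 1, so T is not rank-1.

No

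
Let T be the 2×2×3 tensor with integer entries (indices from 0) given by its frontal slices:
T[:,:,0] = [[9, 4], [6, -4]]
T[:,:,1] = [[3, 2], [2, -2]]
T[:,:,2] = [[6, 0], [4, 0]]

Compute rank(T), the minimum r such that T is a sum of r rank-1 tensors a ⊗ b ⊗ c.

Lower bound: in the mode-2 unfolding of T (rows indexed by j, columns by (i,k)) the 2×2 minor on rows j ∈ {0, 1}, columns (i,k) ∈ {(0,0), (0,1)} is det [[9, 3], [4, 2]] = 6 ≠ 0, so that unfolding has rank ≥ 2 and hence rank(T) ≥ 2 (CP rank is at least every unfolding rank, though it can be larger).
Upper bound: with S_k = T[:,:,k], the two rank-1 terms a₁b₁ᵀ, a₂b₂ᵀ are the rank-1 members of the pencil x·S₀ + y·S₁.
det(x·S₀ + y·S₁) is −60·x² − 50·xy − 10·y² = (-10)·(2·x + y)(3·x + y), vanishing at (x:y) = (1:-2) and (1:-3).
M₁ = S₀ − 2·S₁ = [[3, 0], [2, 0]] = (3, 2)(1, 0)ᵀ and M₂ = S₀ − 3·S₁ = [[0, -2], [0, 2]] = (-2)·(1, -1)(0, 1)ᵀ, so take a₁ = (3, 2), b₁ = (1, 0), a₂ = (1, -1), b₂ = (0, 1).
Each slice is an integer combination of E₁ = a₁b₁ᵀ and E₂ = a₂b₂ᵀ: S₀ = 3·E₁ + 4·E₂, S₁ = E₁ + 2·E₂, S₂ = 2·E₁; reading off coefficients, c₁ = (3, 1, 2) and c₂ = (4, 2, 0).
Hence T = (3, 2) ⊗ (1, 0) ⊗ (3, 1, 2) + (1, -1) ⊗ (0, 1) ⊗ (4, 2, 0), so rank(T) ≤ 2.
These bounds meet, so rank(T) = 2.

2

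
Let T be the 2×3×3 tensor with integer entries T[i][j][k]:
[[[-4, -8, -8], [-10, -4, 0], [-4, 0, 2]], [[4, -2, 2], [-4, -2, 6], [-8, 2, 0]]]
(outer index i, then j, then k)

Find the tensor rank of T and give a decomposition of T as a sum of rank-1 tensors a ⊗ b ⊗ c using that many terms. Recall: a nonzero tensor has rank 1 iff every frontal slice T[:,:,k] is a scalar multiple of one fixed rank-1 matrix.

Lower bound: the mode-2 unfolding of T (rows indexed by j, columns by (i,k) = (0,0), (0,1), (0,2), (1,0), (1,1), (1,2)) is [[-4, -8, -8, 4, -2, 2], [-10, -4, 0, -4, -2, 6], [-4, 0, 2, -8, 2, 0]].
There the 3×3 minor on rows j ∈ {0, 1, 2}, columns (i,k) ∈ {(0,0), (0,1), (1,0)} is det [[-4, -8, 4], [-10, -4, -4], [-4, 0, -8]] = 320 ≠ 0, so this unfolding has rank ≥ 3; CP rank is at least every unfolding rank, so rank(T) ≥ 3. (This is only a lower bound: in general the CP rank may exceed every unfolding rank, so we still need to exhibit 3 rank-1 terms summing to T.)
Upper bound: T is a sum of 3 rank-1 terms, T = [0, 1] ⊗ [1, 1, -1] ⊗ [4, -2, 2] + [1, 0] ⊗ [2, 1, 0] ⊗ [-2, -4, -4] + [1, 1] ⊗ [0, 2, 1] ⊗ [-4, 0, 2] (one valid choice — decompositions are not unique — normalised so each a, b is primitive with positive first nonzero entry; check it by expanding all entries), so rank(T) ≤ 3.
These bounds meet, so rank(T) = 3.
Check entry T[1,1,1] = -2: (1)·(1)·(-2) + (0)·(1)·(-4) + (1)·(2)·(0) = -2.

rank(T) = 3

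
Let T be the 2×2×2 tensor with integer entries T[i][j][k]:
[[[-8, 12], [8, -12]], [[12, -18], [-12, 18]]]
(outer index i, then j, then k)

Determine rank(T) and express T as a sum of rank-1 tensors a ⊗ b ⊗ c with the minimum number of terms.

rank(T) = 1

Lower bound: T ≠ 0 (e.g. T[0,0,0] = -8), so rank(T) ≥ 1.
Upper bound: if T = a ⊗ b ⊗ c then every fibre of T is a multiple of the corresponding factor, so read the factors off the fibres through the nonzero entry T[0,0,0] = -8.
The mode-1 fibre T[:,0,0] = [-8, 12] gives a = [2, -3] (primitive direction); the mode-2 fibre T[0,:,0] = [-8, 8] gives b = [1, -1]; then c[k] = T[0,0,k] / (a[0]·b[0]) = [-8, 12] / 2 = [-4, 6].
Expanding [2, -3] ⊗ [1, -1] ⊗ [-4, 6] reproduces all 8 entries of T, so T = [2, -3] ⊗ [1, -1] ⊗ [-4, 6] and rank(T) ≤ 1.
These bounds meet, so rank(T) = 1.
Check entry T[0,0,1] = 12: (2)·(1)·(6) = 12.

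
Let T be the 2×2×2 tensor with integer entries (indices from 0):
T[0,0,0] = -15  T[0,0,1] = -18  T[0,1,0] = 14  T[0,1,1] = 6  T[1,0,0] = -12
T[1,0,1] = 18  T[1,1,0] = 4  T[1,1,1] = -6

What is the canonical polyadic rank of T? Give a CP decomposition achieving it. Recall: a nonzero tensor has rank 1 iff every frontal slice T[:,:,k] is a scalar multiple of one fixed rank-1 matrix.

rank(T) = 2

Lower bound: the mode-2 unfolding of T (rows indexed by j, columns by (i,k) = (0,0), (0,1), (1,0), (1,1)) is [[-15, -18, -12, 18], [14, 6, 4, -6]].
There the 2×2 minor on rows j ∈ {0, 1}, columns (i,k) ∈ {(0,0), (0,1)} is det [[-15, -18], [14, 6]] = 162 ≠ 0, so this unfolding has rank ≥ 2; CP rank is at least every unfolding rank, so rank(T) ≥ 2. (This is only a lower bound: in general the CP rank may exceed every unfolding rank, so we still need to exhibit 2 rank-1 terms summing to T.)
Upper bound — finding two terms. Write S_k = T[:,:,k] for the frontal slices: S₀ = [[-15, 14], [-12, 4]], S₁ = [[-18, 6], [18, -6]].
If T = a₁ ⊗ b₁ ⊗ c₁ + a₂ ⊗ b₂ ⊗ c₂ then each S_k = c₁[k]·a₁b₁ᵀ + c₂[k]·a₂b₂ᵀ. S₀ and S₁ are linearly independent, so a₁b₁ᵀ and a₂b₂ᵀ must span the same plane of matrices: they are the rank-1 matrices of the form x·S₀ + y·S₁.
det(x·S₀ + y·S₁) is 108·x² − 162·xy = 54·(2·x − 3·y)(x), vanishing at (x:y) = (3:2) and (0:1).
M₁ = 3·S₀ + 2·S₁ = [[-81, 54], [0, 0]] = (-27)·[1, 0][3, -2]ᵀ and M₂ = S₁ = [[-18, 6], [18, -6]] = (-6)·[1, -1][3, -1]ᵀ, so take a₁ = [1, 0], b₁ = [3, -2], a₂ = [1, -1], b₂ = [3, -1].
Each slice is an integer combination of E₁ = a₁b₁ᵀ and E₂ = a₂b₂ᵀ: S₀ = −9·E₁ + 4·E₂, S₁ = −6·E₂; reading off coefficients, c₁ = [-9, 0] and c₂ = [4, -6].
Hence T = [1, 0] ⊗ [3, -2] ⊗ [-9, 0] + [1, -1] ⊗ [3, -1] ⊗ [4, -6], so rank(T) ≤ 2.
These bounds meet, so rank(T) = 2.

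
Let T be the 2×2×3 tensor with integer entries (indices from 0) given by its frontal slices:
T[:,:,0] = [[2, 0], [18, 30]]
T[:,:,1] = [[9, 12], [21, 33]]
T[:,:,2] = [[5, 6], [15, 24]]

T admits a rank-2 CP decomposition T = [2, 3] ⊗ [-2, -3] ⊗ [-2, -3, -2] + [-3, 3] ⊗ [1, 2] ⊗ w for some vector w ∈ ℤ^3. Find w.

Subtract the known terms from T to get the rank-1 residual R = [-3, 3] ⊗ [1, 2] ⊗ w, so R[i,j,k] = a[i]·b[j]·w[k]. Pick indices with nonzero a[0]·b[0] = (-3)·(1) = -3. Only the fibre through (0,0,·) is needed: R[0,0,:] = T[0,0,:] − Σₗ aₗ[0]bₗ[0]cₗ = [2, 9, 5] − (2)·(-2)·[-2, -3, -2] = [-6, -3, -3]. Then w[k] = R[0,0,k] / -3 for each k, giving w = [-6, -3, -3] / -3 = [2, 1, 1].

w = [2, 1, 1]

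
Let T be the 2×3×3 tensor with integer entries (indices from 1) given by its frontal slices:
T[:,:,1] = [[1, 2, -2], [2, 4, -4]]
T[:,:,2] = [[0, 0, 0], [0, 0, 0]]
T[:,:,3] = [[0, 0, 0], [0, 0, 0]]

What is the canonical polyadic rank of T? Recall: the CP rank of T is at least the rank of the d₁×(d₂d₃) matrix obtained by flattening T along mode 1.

1

Lower bound: T ≠ 0 (e.g. T[1,1,1] = 1), so rank(T) ≥ 1.
Upper bound: if T = a ⊗ b ⊗ c then every fibre of T is a multiple of the corresponding factor, so read the factors off the fibres through the nonzero entry T[1,1,1] = 1.
The mode-1 fibre T[:,1,1] = [1, 2] gives a = (1, 2) (primitive direction); the mode-2 fibre T[1,:,1] = [1, 2, -2] gives b = (1, 2, -2); then c[k] = T[1,1,k] / (a[1]·b[1]) = [1, 0, 0] / 1 = (1, 0, 0).
Expanding (1, 2) ⊗ (1, 2, -2) ⊗ (1, 0, 0) reproduces all 18 entries of T, so T = (1, 2) ⊗ (1, 2, -2) ⊗ (1, 0, 0) and rank(T) ≤ 1.
These bounds meet, so rank(T) = 1.
Check entry T[2,3,1] = -4: (2)·(-2)·(1) = -4.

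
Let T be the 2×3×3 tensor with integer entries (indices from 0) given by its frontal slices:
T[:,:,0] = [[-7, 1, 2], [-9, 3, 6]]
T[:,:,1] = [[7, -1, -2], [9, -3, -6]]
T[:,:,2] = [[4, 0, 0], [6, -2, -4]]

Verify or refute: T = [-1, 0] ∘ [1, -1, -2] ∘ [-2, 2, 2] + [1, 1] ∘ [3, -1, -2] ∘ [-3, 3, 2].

Yes

Reconstruct entrywise from the claimed factors. For example, T[0,2,1] = -2 and Σₗ aₗ[0]bₗ[2]cₗ[1] = (-1)·(-2)·(2) + (1)·(-2)·(3) = -2; checking all 18 entries, every one matches. The claim holds.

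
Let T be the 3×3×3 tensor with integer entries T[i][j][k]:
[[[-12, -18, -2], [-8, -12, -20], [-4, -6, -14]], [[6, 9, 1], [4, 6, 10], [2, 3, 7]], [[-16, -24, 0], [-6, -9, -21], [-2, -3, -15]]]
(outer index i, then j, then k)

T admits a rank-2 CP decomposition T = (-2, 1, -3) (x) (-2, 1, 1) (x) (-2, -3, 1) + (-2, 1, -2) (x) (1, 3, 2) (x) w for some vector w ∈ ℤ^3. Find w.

Subtract the known terms from T to get the rank-1 residual R = (-2, 1, -2) (x) (1, 3, 2) (x) w, so R[i,j,k] = a[i]·b[j]·w[k]. Pick indices with nonzero a[0]·b[0] = (-2)·(1) = -2. Only the fibre through (0,0,·) is needed: R[0,0,:] = T[0,0,:] − Σₗ aₗ[0]bₗ[0]cₗ = [-12, -18, -2] − (-2)·(-2)·(-2, -3, 1) = [-4, -6, -6]. Then w[k] = R[0,0,k] / -2 for each k, giving w = [-4, -6, -6] / -2 = (2, 3, 3).

w = (2, 3, 3)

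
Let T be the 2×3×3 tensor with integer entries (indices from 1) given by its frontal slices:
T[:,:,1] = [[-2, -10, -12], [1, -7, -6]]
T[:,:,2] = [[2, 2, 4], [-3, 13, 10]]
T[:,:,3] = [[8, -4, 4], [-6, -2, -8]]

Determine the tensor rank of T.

3

Lower bound: the mode-3 unfolding of T (rows indexed by k, columns by (i,j) = (1,1), (1,2), (1,3), (2,1), (2,2), (2,3)) is [[-2, -10, -12, 1, -7, -6], [2, 2, 4, -3, 13, 10], [8, -4, 4, -6, -2, -8]].
There the 3×3 minor on rows k ∈ {1, 2, 3}, columns (i,j) ∈ {(1,1), (1,2), (2,1)} is det [[-2, -10, 1], [2, 2, -3], [8, -4, -6]] = 144 ≠ 0, so this unfolding has rank ≥ 3; CP rank is at least every unfolding rank, so rank(T) ≥ 3. (Flattening ranks never certify an upper bound on CP rank; for that we must actually write T with 3 rank-1 terms.)
Upper bound: T is a sum of 3 rank-1 terms, T = [1, -1] ⊗ [1, -1, 0] ⊗ [0, 4, 4] + [1, 1] ⊗ [0, 1, 1] ⊗ [-8, 8, -4] + [2, -1] ⊗ [1, 1, 2] ⊗ [-1, -1, 2] (written with every a and b primitive with positive leading entry and the scale carried by c; CP decompositions are not unique, and this one is verified by expanding entrywise), so rank(T) ≤ 3.
These bounds meet, so rank(T) = 3.
Check entry T[2,3,2] = 10: (-1)·(0)·(4) + (1)·(1)·(8) + (-1)·(2)·(-1) = 10.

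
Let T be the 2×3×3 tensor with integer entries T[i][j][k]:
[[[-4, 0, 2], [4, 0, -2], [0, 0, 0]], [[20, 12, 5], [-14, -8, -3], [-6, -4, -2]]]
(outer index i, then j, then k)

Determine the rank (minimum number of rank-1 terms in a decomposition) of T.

2

Lower bound: the mode-2 unfolding of T (rows indexed by j, columns by (i,k) = (0,0), (0,1), (0,2), (1,0), (1,1), (1,2)) is [[-4, 0, 2, 20, 12, 5], [4, 0, -2, -14, -8, -3], [0, 0, 0, -6, -4, -2]].
There the 2×2 minor on rows j ∈ {0, 1}, columns (i,k) ∈ {(0,0), (1,0)} is det [[-4, 20], [4, -14]] = -24 ≠ 0, so this unfolding has rank ≥ 2; CP rank is at least every unfolding rank, so rank(T) ≥ 2. (Flattening ranks never certify an upper bound on CP rank; for that we must actually write T with 2 rank-1 terms.)
Upper bound — finding two terms. Write S_k = T[:,:,k] for the frontal slices: S₀ = [[-4, 4, 0], [20, -14, -6]], S₁ = [[0, 0, 0], [12, -8, -4]], S₂ = [[2, -2, 0], [5, -3, -2]].
If T = a₁ ⊗ b₁ ⊗ c₁ + a₂ ⊗ b₂ ⊗ c₂ then each S_k = c₁[k]·a₁b₁ᵀ + c₂[k]·a₂b₂ᵀ. S₀ and S₁ are linearly independent, so a₁b₁ᵀ and a₂b₂ᵀ must span the same plane of matrices: they are the rank-1 matrices of the form x·S₀ + y·S₁.
The 2×2 minor of x·S₀ + y·S₁ on rows {0,1}, columns {0,1} is −24·x² − 16·xy = (-8)·(3·x + 2·y)(x), vanishing at (x:y) = (2:-3) and (0:1).
M₁ = 2·S₀ − 3·S₁ = [[-8, 8, 0], [4, -4, 0]] = (-4)·[2, -1][1, -1, 0]ᵀ and M₂ = S₁ = [[0, 0, 0], [12, -8, -4]] = 4·[0, 1][3, -2, -1]ᵀ, so take a₁ = [2, -1], b₁ = [1, -1, 0], a₂ = [0, 1], b₂ = [3, -2, -1].
Each slice is an integer combination of E₁ = a₁b₁ᵀ and E₂ = a₂b₂ᵀ: S₀ = −2·E₁ + 6·E₂, S₁ = 4·E₂, S₂ = E₁ + 2·E₂; reading off coefficients, c₁ = [-2, 0, 1] and c₂ = [6, 4, 2].
Hence T = [2, -1] ⊗ [1, -1, 0] ⊗ [-2, 0, 1] + [0, 1] ⊗ [3, -2, -1] ⊗ [6, 4, 2], so rank(T) ≤ 2.
These bounds meet, so rank(T) = 2.
Check entry T[1,1,2] = -3: (-1)·(-1)·(1) + (1)·(-2)·(2) = -3.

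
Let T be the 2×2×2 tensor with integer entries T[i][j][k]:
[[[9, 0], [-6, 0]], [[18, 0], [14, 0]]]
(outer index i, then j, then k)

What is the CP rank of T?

2

Lower bound: the mode-1 unfolding of T (rows indexed by i, columns by (j,k) = (0,0), (0,1), (1,0), (1,1)) is [[9, 0, -6, 0], [18, 0, 14, 0]].
There the 2×2 minor on rows i ∈ {0, 1}, columns (j,k) ∈ {(0,0), (1,0)} is det [[9, -6], [18, 14]] = 234 ≠ 0, so this unfolding has rank ≥ 2; CP rank is at least every unfolding rank, so rank(T) ≥ 2. (Flattening ranks never certify an upper bound on CP rank; for that we must actually write T with 2 rank-1 terms.)
Upper bound — finding two terms. Every mode-3 slice of T is a multiple of one matrix: T[:,:,k] = c[k]·M with c = [1, 0] and M = [[9, -6], [18, 14]] (rows indexed by i, columns by j). So it suffices to write M as a sum of two rank-1 matrices.
Splitting M by its rows (i = 0, 1), M = [1, 0][9, -6]ᵀ + [0, 1][18, 14]ᵀ.
Hence T = [1, 0] ∘ [9, -6] ∘ [1, 0] + [0, 1] ∘ [18, 14] ∘ [1, 0], so rank(T) ≤ 2.
These bounds meet, so rank(T) = 2.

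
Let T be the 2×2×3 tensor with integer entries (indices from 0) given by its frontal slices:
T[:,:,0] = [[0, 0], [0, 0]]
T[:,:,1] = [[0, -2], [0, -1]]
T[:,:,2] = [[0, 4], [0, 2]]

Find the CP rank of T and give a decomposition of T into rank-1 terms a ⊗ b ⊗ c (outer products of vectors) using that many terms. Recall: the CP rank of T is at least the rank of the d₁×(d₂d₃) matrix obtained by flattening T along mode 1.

rank(T) = 1

Lower bound: T ≠ 0 (e.g. T[0,1,1] = -2), so rank(T) ≥ 1.
Upper bound: if T = a ⊗ b ⊗ c then every fibre of T is a multiple of the corresponding factor, so read the factors off the fibres through the nonzero entry T[0,1,1] = -2.
The mode-1 fibre T[:,1,1] = [-2, -1] gives a = [2, 1] (primitive direction); the mode-2 fibre T[0,:,1] = [0, -2] gives b = [0, 1]; then c[k] = T[0,1,k] / (a[0]·b[1]) = [0, -2, 4] / 2 = [0, -1, 2].
Expanding [2, 1] ⊗ [0, 1] ⊗ [0, -1, 2] reproduces all 12 entries of T, so T = [2, 1] ⊗ [0, 1] ⊗ [0, -1, 2] and rank(T) ≤ 1.
These bounds meet, so rank(T) = 1.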